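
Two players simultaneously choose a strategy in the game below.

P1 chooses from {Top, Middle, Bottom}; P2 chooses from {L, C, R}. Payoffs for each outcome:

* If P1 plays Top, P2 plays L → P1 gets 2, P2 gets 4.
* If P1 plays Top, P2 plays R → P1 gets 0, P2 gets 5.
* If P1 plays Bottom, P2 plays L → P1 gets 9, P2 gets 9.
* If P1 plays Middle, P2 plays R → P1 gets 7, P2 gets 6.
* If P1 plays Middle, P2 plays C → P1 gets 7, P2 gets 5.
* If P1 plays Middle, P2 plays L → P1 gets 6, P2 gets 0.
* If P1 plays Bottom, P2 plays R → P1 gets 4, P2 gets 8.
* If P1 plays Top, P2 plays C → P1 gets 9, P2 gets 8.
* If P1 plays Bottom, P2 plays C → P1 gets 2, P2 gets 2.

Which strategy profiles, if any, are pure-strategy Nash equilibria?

Pure-strategy Nash equilibria: (Top, C), (Middle, R), (Bottom, L)

For each strategy profile, look for a profitable unilateral deviation.
(Top, L): P1 can switch to Middle (2 → 6). Not NE.
(Top, C): P1 gets 9, best alternative 7; P2 gets 8, best alternative 5. No profitable deviation — NE.
(Top, R): P1 can switch to Middle (0 → 7). Not NE.
(Middle, L): P1 can switch to Bottom (6 → 9). Not NE.
(Middle, C): P1 can switch to Top (7 → 9). Not NE.
(Middle, R): P1 gets 7, best alternative 4; P2 gets 6, best alternative 5. No profitable deviation — NE.
(Bottom, L): P1 gets 9, best alternative 6; P2 gets 9, best alternative 8. No profitable deviation — NE.
(Bottom, C): P1 can switch to Top (2 → 9). Not NE.
(Bottom, R): P1 can switch to Middle (4 → 7). Not NE.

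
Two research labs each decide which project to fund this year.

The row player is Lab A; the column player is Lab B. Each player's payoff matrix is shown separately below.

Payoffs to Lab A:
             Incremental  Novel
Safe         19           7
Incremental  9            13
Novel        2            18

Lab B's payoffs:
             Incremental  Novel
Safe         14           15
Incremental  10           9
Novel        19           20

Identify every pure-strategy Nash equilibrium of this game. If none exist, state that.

Pure NE: (Novel, Novel)

Lab A against Incremental: payoffs 19, 9, 2 → best response Safe.
Lab A against Novel: payoffs 7, 13, 18 → best response Novel.
Lab B against Safe: payoffs 14, 15 → best response Novel.
Lab B against Incremental: payoffs 10, 9 → best response Incremental.
Lab B against Novel: payoffs 19, 20 → best response Novel.
Mutual best responses: (Novel, Novel).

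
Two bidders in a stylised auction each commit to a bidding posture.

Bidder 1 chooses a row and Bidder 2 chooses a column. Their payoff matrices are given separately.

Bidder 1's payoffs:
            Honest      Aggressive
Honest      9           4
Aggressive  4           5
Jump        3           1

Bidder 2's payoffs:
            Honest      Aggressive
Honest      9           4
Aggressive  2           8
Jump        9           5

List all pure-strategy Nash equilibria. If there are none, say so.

Pure-strategy Nash equilibria: (Honest, Honest) and (Aggressive, Aggressive)

Bidder 1 against Honest: payoffs 9, 4, 3 → best response Honest.
Bidder 1 against Aggressive: payoffs 4, 5, 1 → best response Aggressive.
Bidder 2 against Honest: payoffs 9, 4 → best response Honest.
Bidder 2 against Aggressive: payoffs 2, 8 → best response Aggressive.
Bidder 2 against Jump: payoffs 9, 5 → best response Honest.
Mutual best responses: (Honest, Honest); (Aggressive, Aggressive).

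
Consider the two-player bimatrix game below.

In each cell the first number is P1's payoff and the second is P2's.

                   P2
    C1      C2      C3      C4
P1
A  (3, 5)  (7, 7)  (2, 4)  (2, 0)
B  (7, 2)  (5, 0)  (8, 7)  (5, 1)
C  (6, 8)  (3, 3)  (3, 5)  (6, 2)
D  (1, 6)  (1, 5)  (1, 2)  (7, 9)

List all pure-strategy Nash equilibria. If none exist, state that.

Pure-strategy Nash equilibria: (A, C2), (B, C3), (D, C4)

Check each profile: it is a Nash equilibrium iff no player can strictly gain by switching unilaterally.
(A, C1): P1 can switch to B (3 → 7). Not NE.
(A, C2): P1 gets 7, best alternative 5; P2 gets 7, best alternative 5. No profitable deviation — NE.
(A, C3): P1 can switch to B (2 → 8). Not NE.
(A, C4): P1 can switch to B (2 → 5). Not NE.
(B, C1): P2 can switch to C3 (2 → 7). Not NE.
(B, C2): P1 can switch to A (5 → 7). Not NE.
(B, C3): P1 gets 8, best alternative 3; P2 gets 7, best alternative 2. No profitable deviation — NE.
(B, C4): P1 can switch to C (5 → 6). Not NE.
(D, C4): P1 gets 7, best alternative 6; P2 gets 9, best alternative 6. No profitable deviation — NE.
(The remaining 7 profiles each have a profitable deviation by the same check.)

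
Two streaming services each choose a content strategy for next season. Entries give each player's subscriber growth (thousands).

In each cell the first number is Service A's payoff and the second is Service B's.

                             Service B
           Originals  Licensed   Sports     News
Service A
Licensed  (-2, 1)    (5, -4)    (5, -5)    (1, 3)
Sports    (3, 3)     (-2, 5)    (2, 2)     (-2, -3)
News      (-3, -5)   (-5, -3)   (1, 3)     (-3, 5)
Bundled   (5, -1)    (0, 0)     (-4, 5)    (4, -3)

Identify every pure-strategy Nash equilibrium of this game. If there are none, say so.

For each player, find the best response to each opponent profile; mutual best responses are the pure NE.
Service A against Originals: payoffs -2, 3, -3, 5 → best response Bundled.
Service A against Licensed: payoffs 5, -2, -5, 0 → best response Licensed.
Service A against Sports: payoffs 5, 2, 1, -4 → best response Licensed.
Service A against News: payoffs 1, -2, -3, 4 → best response Bundled.
Service B against Licensed: payoffs 1, -4, -5, 3 → best response News.
Service B against Sports: payoffs 3, 5, 2, -3 → best response Licensed.
Service B against News: payoffs -5, -3, 3, 5 → best response News.
Service B against Bundled: payoffs -1, 0, 5, -3 → best response Sports.
No profile is a mutual best response for all players.

There is no pure-strategy Nash equilibrium.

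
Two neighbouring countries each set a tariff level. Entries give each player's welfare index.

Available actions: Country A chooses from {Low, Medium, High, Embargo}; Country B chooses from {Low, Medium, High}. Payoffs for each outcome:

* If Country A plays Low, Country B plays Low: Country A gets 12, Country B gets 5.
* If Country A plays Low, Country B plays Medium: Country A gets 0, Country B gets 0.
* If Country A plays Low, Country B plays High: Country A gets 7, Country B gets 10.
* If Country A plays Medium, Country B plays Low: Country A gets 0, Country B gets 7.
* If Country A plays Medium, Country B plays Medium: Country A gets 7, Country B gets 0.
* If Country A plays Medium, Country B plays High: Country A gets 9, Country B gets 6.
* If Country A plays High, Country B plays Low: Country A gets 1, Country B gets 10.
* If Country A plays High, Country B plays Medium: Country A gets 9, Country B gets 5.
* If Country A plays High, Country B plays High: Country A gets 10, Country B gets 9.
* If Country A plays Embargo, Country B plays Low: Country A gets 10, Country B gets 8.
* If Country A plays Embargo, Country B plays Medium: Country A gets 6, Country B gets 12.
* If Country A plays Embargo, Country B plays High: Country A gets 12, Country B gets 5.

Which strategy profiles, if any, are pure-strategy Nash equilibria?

There is no pure-strategy Nash equilibrium.

For each player, find the best response to each opponent profile; mutual best responses are the pure NE.
Country A against Low: payoffs 12, 0, 1, 10 → best response Low.
Country A against Medium: payoffs 0, 7, 9, 6 → best response High.
Country A against High: payoffs 7, 9, 10, 12 → best response Embargo.
Country B against Low: payoffs 5, 0, 10 → best response High.
Country B against Medium: payoffs 7, 0, 6 → best response Low.
Country B against High: payoffs 10, 5, 9 → best response Low.
Country B against Embargo: payoffs 8, 12, 5 → best response Medium.
No profile is a mutual best response for all players.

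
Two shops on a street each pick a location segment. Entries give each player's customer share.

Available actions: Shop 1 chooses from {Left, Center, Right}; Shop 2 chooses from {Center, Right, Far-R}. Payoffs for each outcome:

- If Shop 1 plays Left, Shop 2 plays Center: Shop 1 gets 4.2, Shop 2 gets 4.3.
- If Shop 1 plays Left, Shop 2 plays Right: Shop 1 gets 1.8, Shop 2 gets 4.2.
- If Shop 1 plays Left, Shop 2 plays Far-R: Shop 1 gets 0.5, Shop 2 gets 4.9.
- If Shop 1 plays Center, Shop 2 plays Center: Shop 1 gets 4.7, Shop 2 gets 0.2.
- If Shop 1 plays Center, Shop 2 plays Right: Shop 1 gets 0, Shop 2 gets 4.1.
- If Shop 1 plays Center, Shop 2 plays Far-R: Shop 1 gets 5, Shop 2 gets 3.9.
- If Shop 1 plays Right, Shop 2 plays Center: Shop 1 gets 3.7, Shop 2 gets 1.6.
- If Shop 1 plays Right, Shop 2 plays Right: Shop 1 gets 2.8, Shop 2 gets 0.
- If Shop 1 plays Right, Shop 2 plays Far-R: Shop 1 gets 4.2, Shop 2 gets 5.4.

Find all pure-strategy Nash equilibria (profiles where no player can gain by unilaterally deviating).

(Left, Center): Shop 1 can switch to Center (4.2 → 4.7). Not NE.
(Left, Right): Shop 1 can switch to Right (1.8 → 2.8). Not NE.
(Left, Far-R): Shop 1 can switch to Center (0.5 → 5). Not NE.
(Center, Center): Shop 2 can switch to Right (0.2 → 4.1). Not NE.
(Center, Right): Shop 1 can switch to Left (0 → 1.8). Not NE.
(Center, Far-R): Shop 2 can switch to Right (3.9 → 4.1). Not NE.
(Right, Center): Shop 1 can switch to Left (3.7 → 4.2). Not NE.
(Right, Right): Shop 2 can switch to Center (0 → 1.6). Not NE.
(The remaining 1 profile has a profitable deviation by the same check.)

none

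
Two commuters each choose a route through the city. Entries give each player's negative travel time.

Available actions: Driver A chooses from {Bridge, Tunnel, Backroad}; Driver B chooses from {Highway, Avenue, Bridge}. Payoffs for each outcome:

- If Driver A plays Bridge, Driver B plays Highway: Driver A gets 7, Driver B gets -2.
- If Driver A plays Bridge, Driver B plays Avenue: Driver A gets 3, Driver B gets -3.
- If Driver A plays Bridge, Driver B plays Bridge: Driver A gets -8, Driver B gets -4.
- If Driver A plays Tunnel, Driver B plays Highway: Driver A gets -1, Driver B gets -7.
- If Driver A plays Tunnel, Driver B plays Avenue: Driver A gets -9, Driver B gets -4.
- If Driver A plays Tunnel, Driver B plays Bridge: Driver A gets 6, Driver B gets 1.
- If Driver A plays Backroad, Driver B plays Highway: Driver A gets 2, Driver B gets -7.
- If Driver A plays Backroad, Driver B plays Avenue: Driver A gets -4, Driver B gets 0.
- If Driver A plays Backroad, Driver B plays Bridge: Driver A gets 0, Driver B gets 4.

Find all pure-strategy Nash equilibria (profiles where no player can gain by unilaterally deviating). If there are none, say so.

The pure Nash equilibria are (Bridge, Highway), (Tunnel, Bridge).

Driver A against Highway: payoffs 7, -1, 2 → best response Bridge.
Driver A against Avenue: payoffs 3, -9, -4 → best response Bridge.
Driver A against Bridge: payoffs -8, 6, 0 → best response Tunnel.
Driver B against Bridge: payoffs -2, -3, -4 → best response Highway.
Driver B against Tunnel: payoffs -7, -4, 1 → best response Bridge.
Driver B against Backroad: payoffs -7, 0, 4 → best response Bridge.
Mutual best responses: (Bridge, Highway); (Tunnel, Bridge).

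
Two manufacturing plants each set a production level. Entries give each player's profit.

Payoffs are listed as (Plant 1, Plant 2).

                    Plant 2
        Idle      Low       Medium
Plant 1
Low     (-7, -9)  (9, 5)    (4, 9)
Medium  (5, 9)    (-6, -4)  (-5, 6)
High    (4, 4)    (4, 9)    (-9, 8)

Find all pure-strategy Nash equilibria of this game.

The pure Nash equilibria are (Low, Medium) and (Medium, Idle).

(Low, Idle): Plant 1 can switch to Medium (-7 → 5). Not NE.
(Low, Low): Plant 2 can switch to Medium (5 → 9). Not NE.
(Low, Medium): Plant 1 gets 4, best alternative -5; Plant 2 gets 9, best alternative 5. No profitable deviation — NE.
(Medium, Idle): Plant 1 gets 5, best alternative 4; Plant 2 gets 9, best alternative 6. No profitable deviation — NE.
(Medium, Low): Plant 1 can switch to Low (-6 → 9). Not NE.
(Medium, Medium): Plant 1 can switch to Low (-5 → 4). Not NE.
(High, Idle): Plant 1 can switch to Medium (4 → 5). Not NE.
(High, Low): Plant 1 can switch to Low (4 → 9). Not NE.
(High, Medium): Plant 1 can switch to Low (-9 → 4). Not NE.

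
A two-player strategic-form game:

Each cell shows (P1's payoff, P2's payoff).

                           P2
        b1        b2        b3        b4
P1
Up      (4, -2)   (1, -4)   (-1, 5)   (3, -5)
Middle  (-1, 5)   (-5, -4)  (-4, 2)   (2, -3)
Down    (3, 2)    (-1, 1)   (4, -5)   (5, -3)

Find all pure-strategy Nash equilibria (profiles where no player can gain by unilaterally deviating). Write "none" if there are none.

(Up, b1): P2 can switch to b3 (-2 → 5). Not NE.
(Up, b2): P2 can switch to b1 (-4 → -2). Not NE.
(Up, b3): P1 can switch to Down (-1 → 4). Not NE.
(Up, b4): P1 can switch to Down (3 → 5). Not NE.
(Middle, b1): P1 can switch to Up (-1 → 4). Not NE.
(Middle, b2): P1 can switch to Up (-5 → 1). Not NE.
(Middle, b3): P1 can switch to Up (-4 → -1). Not NE.
(Middle, b4): P1 can switch to Up (2 → 3). Not NE.
(Down, b1): P1 can switch to Up (3 → 4). Not NE.
(Down, b2): P1 can switch to Up (-1 → 1). Not NE.
(The remaining 2 profiles each have a profitable deviation by the same check.)

There is no pure-strategy Nash equilibrium.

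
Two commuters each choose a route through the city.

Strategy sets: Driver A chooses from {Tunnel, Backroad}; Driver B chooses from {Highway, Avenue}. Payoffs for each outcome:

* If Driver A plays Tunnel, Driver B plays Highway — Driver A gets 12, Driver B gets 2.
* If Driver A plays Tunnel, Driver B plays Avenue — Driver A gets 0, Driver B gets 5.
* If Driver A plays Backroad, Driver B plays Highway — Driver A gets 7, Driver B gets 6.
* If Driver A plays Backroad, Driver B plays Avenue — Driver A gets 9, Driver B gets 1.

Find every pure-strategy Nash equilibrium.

There is no pure-strategy Nash equilibrium.

Driver A against Highway: payoffs 12, 7 → best response Tunnel.
Driver A against Avenue: payoffs 0, 9 → best response Backroad.
Driver B against Tunnel: payoffs 2, 5 → best response Avenue.
Driver B against Backroad: payoffs 6, 1 → best response Highway.
No profile is a mutual best response for all players.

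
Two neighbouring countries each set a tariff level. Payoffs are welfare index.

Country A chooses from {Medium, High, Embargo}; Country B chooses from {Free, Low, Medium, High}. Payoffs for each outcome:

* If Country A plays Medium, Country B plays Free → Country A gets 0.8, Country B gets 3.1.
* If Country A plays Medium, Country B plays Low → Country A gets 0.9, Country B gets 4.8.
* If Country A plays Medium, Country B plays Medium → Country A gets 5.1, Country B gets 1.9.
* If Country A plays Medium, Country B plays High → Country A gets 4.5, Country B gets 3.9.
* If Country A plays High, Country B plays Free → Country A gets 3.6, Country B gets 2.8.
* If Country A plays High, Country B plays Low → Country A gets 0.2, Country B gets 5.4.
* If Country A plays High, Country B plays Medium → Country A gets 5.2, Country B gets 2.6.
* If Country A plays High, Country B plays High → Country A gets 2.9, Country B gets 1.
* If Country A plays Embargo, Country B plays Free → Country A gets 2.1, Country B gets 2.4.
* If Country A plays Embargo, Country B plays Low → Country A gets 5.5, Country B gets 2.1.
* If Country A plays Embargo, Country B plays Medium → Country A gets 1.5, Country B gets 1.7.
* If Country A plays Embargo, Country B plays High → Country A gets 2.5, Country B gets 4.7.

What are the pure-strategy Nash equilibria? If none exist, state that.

Check each profile: it is a Nash equilibrium iff no player can strictly gain by switching unilaterally.
(Medium, Free): Country A can switch to High (0.8 → 3.6). Not NE.
(Medium, Low): Country A can switch to Embargo (0.9 → 5.5). Not NE.
(Medium, Medium): Country A can switch to High (5.1 → 5.2). Not NE.
(Medium, High): Country B can switch to Low (3.9 → 4.8). Not NE.
(High, Free): Country B can switch to Low (2.8 → 5.4). Not NE.
(High, Low): Country A can switch to Medium (0.2 → 0.9). Not NE.
(High, Medium): Country B can switch to Free (2.6 → 2.8). Not NE.
(High, High): Country A can switch to Medium (2.9 → 4.5). Not NE.
(Embargo, Free): Country A can switch to High (2.1 → 3.6). Not NE.
(Embargo, Low): Country B can switch to Free (2.1 → 2.4). Not NE.
(The remaining 2 profiles each have a profitable deviation by the same check.)

This game has no pure Nash equilibrium.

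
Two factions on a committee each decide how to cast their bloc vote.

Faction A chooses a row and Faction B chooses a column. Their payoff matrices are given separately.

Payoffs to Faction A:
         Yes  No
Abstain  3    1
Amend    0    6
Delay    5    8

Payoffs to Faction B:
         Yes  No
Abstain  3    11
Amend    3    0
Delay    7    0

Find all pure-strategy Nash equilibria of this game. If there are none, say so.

The unique pure-strategy Nash equilibrium is (Delay, Yes).

Faction A against Yes: payoffs 3, 0, 5 → best response Delay.
Faction A against No: payoffs 1, 6, 8 → best response Delay.
Faction B against Abstain: payoffs 3, 11 → best response No.
Faction B against Amend: payoffs 3, 0 → best response Yes.
Faction B against Delay: payoffs 7, 0 → best response Yes.
Mutual best responses: (Delay, Yes).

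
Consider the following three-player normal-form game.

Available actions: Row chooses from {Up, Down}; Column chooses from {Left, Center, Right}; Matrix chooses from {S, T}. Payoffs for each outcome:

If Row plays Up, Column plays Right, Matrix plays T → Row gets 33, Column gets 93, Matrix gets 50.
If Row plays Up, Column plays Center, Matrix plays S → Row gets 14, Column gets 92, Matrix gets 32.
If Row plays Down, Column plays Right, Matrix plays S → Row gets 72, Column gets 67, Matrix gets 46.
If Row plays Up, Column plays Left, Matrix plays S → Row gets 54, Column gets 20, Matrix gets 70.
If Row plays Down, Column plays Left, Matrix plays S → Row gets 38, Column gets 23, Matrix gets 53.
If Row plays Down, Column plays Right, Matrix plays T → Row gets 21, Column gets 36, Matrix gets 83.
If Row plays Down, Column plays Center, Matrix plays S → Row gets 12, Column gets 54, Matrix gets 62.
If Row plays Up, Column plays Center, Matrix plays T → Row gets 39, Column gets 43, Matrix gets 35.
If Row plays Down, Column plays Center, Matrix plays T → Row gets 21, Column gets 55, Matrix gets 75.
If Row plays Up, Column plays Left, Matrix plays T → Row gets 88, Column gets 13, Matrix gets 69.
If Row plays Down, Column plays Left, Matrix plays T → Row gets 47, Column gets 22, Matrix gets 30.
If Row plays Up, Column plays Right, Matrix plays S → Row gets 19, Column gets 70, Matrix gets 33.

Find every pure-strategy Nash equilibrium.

(Up, Left, S): Column can switch to Center (20 → 92). Not NE.
(Up, Left, T): Column can switch to Center (13 → 43). Not NE.
(Up, Center, S): Matrix can switch to T (32 → 35). Not NE.
(Up, Center, T): Column can switch to Right (43 → 93). Not NE.
(Up, Right, S): Row can switch to Down (19 → 72). Not NE.
(Up, Right, T): Row gets 33, best alternative 21; Column gets 93, best alternative 43; Matrix gets 50, best alternative 33. No profitable deviation — NE.
(Down, Left, S): Row can switch to Up (38 → 54). Not NE.
(Down, Left, T): Row can switch to Up (47 → 88). Not NE.
(Down, Center, S): Row can switch to Up (12 → 14). Not NE.
(The remaining 3 profiles each have a profitable deviation by the same check.)

(Up, Right, T)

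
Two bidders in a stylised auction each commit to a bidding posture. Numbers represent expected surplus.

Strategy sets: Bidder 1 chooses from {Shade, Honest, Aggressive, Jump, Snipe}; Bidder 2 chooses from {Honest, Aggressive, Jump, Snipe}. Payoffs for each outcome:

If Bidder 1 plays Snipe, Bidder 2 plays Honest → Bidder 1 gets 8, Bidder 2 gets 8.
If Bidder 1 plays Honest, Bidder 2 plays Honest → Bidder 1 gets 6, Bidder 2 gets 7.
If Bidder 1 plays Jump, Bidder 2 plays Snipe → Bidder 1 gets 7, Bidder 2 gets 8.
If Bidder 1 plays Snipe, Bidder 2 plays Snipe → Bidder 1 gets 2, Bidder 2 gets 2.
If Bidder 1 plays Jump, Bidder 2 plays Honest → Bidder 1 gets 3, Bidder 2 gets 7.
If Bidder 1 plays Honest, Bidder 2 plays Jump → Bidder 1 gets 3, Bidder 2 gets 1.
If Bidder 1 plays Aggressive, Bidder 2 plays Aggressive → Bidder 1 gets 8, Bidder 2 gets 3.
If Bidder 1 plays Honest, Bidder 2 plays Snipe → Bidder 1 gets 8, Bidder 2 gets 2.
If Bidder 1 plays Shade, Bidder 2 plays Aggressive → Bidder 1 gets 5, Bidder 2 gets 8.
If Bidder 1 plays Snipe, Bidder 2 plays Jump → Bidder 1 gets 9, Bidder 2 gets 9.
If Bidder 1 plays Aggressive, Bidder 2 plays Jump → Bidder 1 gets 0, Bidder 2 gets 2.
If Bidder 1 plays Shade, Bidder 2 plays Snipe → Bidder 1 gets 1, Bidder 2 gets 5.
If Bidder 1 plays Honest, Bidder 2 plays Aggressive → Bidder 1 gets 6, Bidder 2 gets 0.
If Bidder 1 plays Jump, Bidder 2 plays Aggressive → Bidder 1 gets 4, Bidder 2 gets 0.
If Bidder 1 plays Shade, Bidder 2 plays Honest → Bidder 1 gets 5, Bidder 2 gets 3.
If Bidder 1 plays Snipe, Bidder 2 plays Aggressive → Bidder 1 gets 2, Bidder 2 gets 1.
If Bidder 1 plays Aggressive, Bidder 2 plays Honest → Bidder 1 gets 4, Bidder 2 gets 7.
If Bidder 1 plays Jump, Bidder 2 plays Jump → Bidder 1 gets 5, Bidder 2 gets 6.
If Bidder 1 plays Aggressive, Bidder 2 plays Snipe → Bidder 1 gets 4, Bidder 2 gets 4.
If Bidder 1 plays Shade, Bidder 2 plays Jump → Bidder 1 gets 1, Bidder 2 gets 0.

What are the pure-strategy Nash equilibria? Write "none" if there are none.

(Shade, Honest): Bidder 1 can switch to Honest (5 → 6). Not NE.
(Shade, Aggressive): Bidder 1 can switch to Honest (5 → 6). Not NE.
(Shade, Jump): Bidder 1 can switch to Honest (1 → 3). Not NE.
(Shade, Snipe): Bidder 1 can switch to Honest (1 → 8). Not NE.
(Honest, Honest): Bidder 1 can switch to Snipe (6 → 8). Not NE.
(Honest, Aggressive): Bidder 1 can switch to Aggressive (6 → 8). Not NE.
(Honest, Jump): Bidder 1 can switch to Jump (3 → 5). Not NE.
(Honest, Snipe): Bidder 2 can switch to Honest (2 → 7). Not NE.
(Aggressive, Honest): Bidder 1 can switch to Shade (4 → 5). Not NE.
(Aggressive, Aggressive): Bidder 2 can switch to Honest (3 → 7). Not NE.
(Snipe, Jump): Bidder 1 gets 9, best alternative 5; Bidder 2 gets 9, best alternative 8. No profitable deviation — NE.
(The remaining 9 profiles each have a profitable deviation by the same check.)

Pure NE: (Snipe, Jump)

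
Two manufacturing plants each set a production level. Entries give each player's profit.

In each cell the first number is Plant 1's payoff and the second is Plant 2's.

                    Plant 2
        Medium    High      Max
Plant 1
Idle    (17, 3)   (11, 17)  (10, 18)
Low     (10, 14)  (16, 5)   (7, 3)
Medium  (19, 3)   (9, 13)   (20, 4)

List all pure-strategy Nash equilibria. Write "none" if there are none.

No pure-strategy Nash equilibrium.

For each player, find the best response to each opponent profile; mutual best responses are the pure NE.
Plant 1 against Medium: payoffs 17, 10, 19 → best response Medium.
Plant 1 against High: payoffs 11, 16, 9 → best response Low.
Plant 1 against Max: payoffs 10, 7, 20 → best response Medium.
Plant 2 against Idle: payoffs 3, 17, 18 → best response Max.
Plant 2 against Low: payoffs 14, 5, 3 → best response Medium.
Plant 2 against Medium: payoffs 3, 13, 4 → best response High.
No profile is a mutual best response for all players.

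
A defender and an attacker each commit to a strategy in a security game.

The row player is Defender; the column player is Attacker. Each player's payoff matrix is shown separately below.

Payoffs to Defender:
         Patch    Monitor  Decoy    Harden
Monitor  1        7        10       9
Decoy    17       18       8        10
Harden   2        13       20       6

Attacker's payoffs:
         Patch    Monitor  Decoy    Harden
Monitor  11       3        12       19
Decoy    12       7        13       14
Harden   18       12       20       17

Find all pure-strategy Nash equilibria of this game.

(Monitor, Patch): Defender can switch to Decoy (1 → 17). Not NE.
(Monitor, Monitor): Defender can switch to Decoy (7 → 18). Not NE.
(Monitor, Decoy): Defender can switch to Harden (10 → 20). Not NE.
(Monitor, Harden): Defender can switch to Decoy (9 → 10). Not NE.
(Decoy, Patch): Attacker can switch to Decoy (12 → 13). Not NE.
(Decoy, Monitor): Attacker can switch to Patch (7 → 12). Not NE.
(Decoy, Harden): Defender gets 10, best alternative 9; Attacker gets 14, best alternative 13. No profitable deviation — NE.
(Harden, Decoy): Defender gets 20, best alternative 10; Attacker gets 20, best alternative 18. No profitable deviation — NE.
(The remaining 4 profiles each have a profitable deviation by the same check.)

(Decoy, Harden); (Harden, Decoy)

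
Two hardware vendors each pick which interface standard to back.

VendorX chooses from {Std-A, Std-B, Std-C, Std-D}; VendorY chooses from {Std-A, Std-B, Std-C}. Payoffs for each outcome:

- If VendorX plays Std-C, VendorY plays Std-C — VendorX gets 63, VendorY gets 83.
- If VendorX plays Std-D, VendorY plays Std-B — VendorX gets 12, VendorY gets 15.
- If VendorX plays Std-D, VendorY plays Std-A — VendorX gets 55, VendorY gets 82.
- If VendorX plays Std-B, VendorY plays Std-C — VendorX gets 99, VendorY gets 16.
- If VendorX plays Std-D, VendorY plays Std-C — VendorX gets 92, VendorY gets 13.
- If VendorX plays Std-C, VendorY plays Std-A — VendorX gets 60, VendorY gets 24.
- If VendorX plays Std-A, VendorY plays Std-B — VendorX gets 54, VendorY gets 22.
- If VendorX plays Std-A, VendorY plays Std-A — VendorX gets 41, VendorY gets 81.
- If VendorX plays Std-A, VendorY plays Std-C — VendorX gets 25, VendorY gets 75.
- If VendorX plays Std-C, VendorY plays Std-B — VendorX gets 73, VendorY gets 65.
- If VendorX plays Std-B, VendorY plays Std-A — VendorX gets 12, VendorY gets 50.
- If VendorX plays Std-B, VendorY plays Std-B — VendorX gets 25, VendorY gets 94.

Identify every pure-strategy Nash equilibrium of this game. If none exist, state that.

VendorX against Std-A: payoffs 41, 12, 60, 55 → best response Std-C.
VendorX against Std-B: payoffs 54, 25, 73, 12 → best response Std-C.
VendorX against Std-C: payoffs 25, 99, 63, 92 → best response Std-B.
VendorY against Std-A: payoffs 81, 22, 75 → best response Std-A.
VendorY against Std-B: payoffs 50, 94, 16 → best response Std-B.
VendorY against Std-C: payoffs 24, 65, 83 → best response Std-C.
VendorY against Std-D: payoffs 82, 15, 13 → best response Std-A.
No profile is a mutual best response for all players.

none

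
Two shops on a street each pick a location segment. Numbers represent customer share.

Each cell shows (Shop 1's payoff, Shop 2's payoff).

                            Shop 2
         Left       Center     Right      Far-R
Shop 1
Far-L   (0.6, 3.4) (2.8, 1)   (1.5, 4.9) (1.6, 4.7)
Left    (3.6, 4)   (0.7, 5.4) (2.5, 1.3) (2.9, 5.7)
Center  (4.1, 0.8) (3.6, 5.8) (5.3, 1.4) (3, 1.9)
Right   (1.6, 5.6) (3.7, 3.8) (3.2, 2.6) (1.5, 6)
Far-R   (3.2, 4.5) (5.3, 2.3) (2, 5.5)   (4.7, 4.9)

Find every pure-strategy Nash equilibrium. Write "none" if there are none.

For each player, find the best response to each opponent profile; mutual best responses are the pure NE.
Shop 1 against Left: payoffs 0.6, 3.6, 4.1, 1.6, 3.2 → best response Center.
Shop 1 against Center: payoffs 2.8, 0.7, 3.6, 3.7, 5.3 → best response Far-R.
Shop 1 against Right: payoffs 1.5, 2.5, 5.3, 3.2, 2 → best response Center.
Shop 1 against Far-R: payoffs 1.6, 2.9, 3, 1.5, 4.7 → best response Far-R.
Shop 2 against Far-L: payoffs 3.4, 1, 4.9, 4.7 → best response Right.
Shop 2 against Left: payoffs 4, 5.4, 1.3, 5.7 → best response Far-R.
Shop 2 against Center: payoffs 0.8, 5.8, 1.4, 1.9 → best response Center.
Shop 2 against Right: payoffs 5.6, 3.8, 2.6, 6 → best response Far-R.
Shop 2 against Far-R: payoffs 4.5, 2.3, 5.5, 4.9 → best response Right.
No profile is a mutual best response for all players.

There is no pure-strategy Nash equilibrium.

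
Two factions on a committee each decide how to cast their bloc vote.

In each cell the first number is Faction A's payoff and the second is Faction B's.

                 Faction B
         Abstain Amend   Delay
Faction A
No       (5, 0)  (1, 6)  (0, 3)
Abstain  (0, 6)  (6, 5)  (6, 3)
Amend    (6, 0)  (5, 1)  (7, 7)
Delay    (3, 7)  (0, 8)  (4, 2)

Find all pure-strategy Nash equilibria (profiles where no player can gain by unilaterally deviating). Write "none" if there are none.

Faction A against Abstain: payoffs 5, 0, 6, 3 → best response Amend.
Faction A against Amend: payoffs 1, 6, 5, 0 → best response Abstain.
Faction A against Delay: payoffs 0, 6, 7, 4 → best response Amend.
Faction B against No: payoffs 0, 6, 3 → best response Amend.
Faction B against Abstain: payoffs 6, 5, 3 → best response Abstain.
Faction B against Amend: payoffs 0, 1, 7 → best response Delay.
Faction B against Delay: payoffs 7, 8, 2 → best response Amend.
Mutual best responses: (Amend, Delay).

(Amend, Delay)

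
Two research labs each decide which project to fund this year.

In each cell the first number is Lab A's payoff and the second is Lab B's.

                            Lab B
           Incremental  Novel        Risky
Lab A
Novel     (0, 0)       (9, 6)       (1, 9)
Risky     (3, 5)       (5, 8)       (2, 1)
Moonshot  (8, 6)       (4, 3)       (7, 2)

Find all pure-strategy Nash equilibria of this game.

Pure NE: (Moonshot, Incremental)

(Novel, Incremental): Lab A can switch to Risky (0 → 3). Not NE.
(Novel, Novel): Lab B can switch to Risky (6 → 9). Not NE.
(Novel, Risky): Lab A can switch to Risky (1 → 2). Not NE.
(Risky, Incremental): Lab A can switch to Moonshot (3 → 8). Not NE.
(Risky, Novel): Lab A can switch to Novel (5 → 9). Not NE.
(Risky, Risky): Lab A can switch to Moonshot (2 → 7). Not NE.
(Moonshot, Incremental): Lab A gets 8, best alternative 3; Lab B gets 6, best alternative 3. No profitable deviation — NE.
(The remaining 2 profiles each have a profitable deviation by the same check.)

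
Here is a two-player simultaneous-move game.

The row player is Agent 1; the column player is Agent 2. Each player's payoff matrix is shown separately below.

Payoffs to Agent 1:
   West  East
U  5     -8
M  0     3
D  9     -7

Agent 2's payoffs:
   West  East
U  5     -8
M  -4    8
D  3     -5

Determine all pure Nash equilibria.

(U, West): Agent 1 can switch to D (5 → 9). Not NE.
(U, East): Agent 1 can switch to M (-8 → 3). Not NE.
(M, West): Agent 1 can switch to U (0 → 5). Not NE.
(M, East): Agent 1 gets 3, best alternative -7; Agent 2 gets 8, best alternative -4. No profitable deviation — NE.
(D, West): Agent 1 gets 9, best alternative 5; Agent 2 gets 3, best alternative -5. No profitable deviation — NE.
(D, East): Agent 1 can switch to M (-7 → 3). Not NE.

The pure Nash equilibria are (M, East), (D, West).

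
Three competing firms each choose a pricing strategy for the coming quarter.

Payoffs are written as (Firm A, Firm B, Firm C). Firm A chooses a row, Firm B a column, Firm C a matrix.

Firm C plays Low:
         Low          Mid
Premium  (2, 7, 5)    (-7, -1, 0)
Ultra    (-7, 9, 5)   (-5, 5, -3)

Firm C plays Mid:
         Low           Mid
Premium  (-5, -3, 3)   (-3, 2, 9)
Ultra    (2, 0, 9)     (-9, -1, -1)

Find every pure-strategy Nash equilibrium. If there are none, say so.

(Premium, Low, Low): Firm A gets 2, best alternative -7; Firm B gets 7, best alternative -1; Firm C gets 5, best alternative 3. No profitable deviation — NE.
(Premium, Low, Mid): Firm A can switch to Ultra (-5 → 2). Not NE.
(Premium, Mid, Low): Firm A can switch to Ultra (-7 → -5). Not NE.
(Premium, Mid, Mid): Firm A gets -3, best alternative -9; Firm B gets 2, best alternative -3; Firm C gets 9, best alternative 0. No profitable deviation — NE.
(Ultra, Low, Low): Firm A can switch to Premium (-7 → 2). Not NE.
(Ultra, Low, Mid): Firm A gets 2, best alternative -5; Firm B gets 0, best alternative -1; Firm C gets 9, best alternative 5. No profitable deviation — NE.
(Ultra, Mid, Low): Firm B can switch to Low (5 → 9). Not NE.
(Ultra, Mid, Mid): Firm A can switch to Premium (-9 → -3). Not NE.

The pure Nash equilibria are (Premium, Low, Low), (Premium, Mid, Mid), (Ultra, Low, Mid).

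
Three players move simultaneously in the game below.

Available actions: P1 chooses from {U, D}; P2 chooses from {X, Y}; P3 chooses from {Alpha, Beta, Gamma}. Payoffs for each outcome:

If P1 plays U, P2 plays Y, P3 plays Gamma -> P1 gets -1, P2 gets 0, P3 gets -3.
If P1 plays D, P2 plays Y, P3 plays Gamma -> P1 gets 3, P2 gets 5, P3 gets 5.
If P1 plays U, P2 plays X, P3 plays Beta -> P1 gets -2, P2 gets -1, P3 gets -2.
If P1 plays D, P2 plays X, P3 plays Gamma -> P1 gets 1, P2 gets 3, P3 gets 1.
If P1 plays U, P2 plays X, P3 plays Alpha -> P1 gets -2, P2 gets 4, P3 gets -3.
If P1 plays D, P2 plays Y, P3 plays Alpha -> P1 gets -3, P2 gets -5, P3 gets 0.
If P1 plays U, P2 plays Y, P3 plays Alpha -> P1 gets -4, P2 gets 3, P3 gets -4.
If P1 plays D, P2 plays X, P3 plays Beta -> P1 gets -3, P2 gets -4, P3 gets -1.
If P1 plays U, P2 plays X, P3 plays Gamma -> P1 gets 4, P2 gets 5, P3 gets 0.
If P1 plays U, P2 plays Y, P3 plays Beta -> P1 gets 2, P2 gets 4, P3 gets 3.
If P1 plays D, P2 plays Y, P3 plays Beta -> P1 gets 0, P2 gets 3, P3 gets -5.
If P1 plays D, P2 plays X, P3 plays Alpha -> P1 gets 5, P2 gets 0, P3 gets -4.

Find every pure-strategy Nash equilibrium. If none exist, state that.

P1 against (X, Alpha): payoffs -2, 5 → best response D.
P1 against (X, Beta): payoffs -2, -3 → best response U.
P1 against (X, Gamma): payoffs 4, 1 → best response U.
P1 against (Y, Alpha): payoffs -4, -3 → best response D.
P1 against (Y, Beta): payoffs 2, 0 → best response U.
P1 against (Y, Gamma): payoffs -1, 3 → best response D.
P2 against (U, Alpha): payoffs 4, 3 → best response X.
P2 against (U, Beta): payoffs -1, 4 → best response Y.
P2 against (U, Gamma): payoffs 5, 0 → best response X.
P2 against (D, Alpha): payoffs 0, -5 → best response X.
P2 against (D, Beta): payoffs -4, 3 → best response Y.
P2 against (D, Gamma): payoffs 3, 5 → best response Y.
P3 against (U, X): payoffs -3, -2, 0 → best response Gamma.
P3 against (U, Y): payoffs -4, 3, -3 → best response Beta.
P3 against (D, X): payoffs -4, -1, 1 → best response Gamma.
P3 against (D, Y): payoffs 0, -5, 5 → best response Gamma.
Mutual best responses: (U, X, Gamma); (U, Y, Beta); (D, Y, Gamma).

Pure-strategy Nash equilibria: (U, X, Gamma), (U, Y, Beta), (D, Y, Gamma)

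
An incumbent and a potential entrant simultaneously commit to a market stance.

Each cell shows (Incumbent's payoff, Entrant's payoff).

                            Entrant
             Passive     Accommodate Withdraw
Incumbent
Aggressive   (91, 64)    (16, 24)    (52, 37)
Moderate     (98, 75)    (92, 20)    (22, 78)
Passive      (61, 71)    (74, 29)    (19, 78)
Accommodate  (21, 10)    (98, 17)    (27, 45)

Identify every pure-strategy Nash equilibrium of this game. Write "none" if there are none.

Incumbent against Passive: payoffs 91, 98, 61, 21 → best response Moderate.
Incumbent against Accommodate: payoffs 16, 92, 74, 98 → best response Accommodate.
Incumbent against Withdraw: payoffs 52, 22, 19, 27 → best response Aggressive.
Entrant against Aggressive: payoffs 64, 24, 37 → best response Passive.
Entrant against Moderate: payoffs 75, 20, 78 → best response Withdraw.
Entrant against Passive: payoffs 71, 29, 78 → best response Withdraw.
Entrant against Accommodate: payoffs 10, 17, 45 → best response Withdraw.
No profile is a mutual best response for all players.

none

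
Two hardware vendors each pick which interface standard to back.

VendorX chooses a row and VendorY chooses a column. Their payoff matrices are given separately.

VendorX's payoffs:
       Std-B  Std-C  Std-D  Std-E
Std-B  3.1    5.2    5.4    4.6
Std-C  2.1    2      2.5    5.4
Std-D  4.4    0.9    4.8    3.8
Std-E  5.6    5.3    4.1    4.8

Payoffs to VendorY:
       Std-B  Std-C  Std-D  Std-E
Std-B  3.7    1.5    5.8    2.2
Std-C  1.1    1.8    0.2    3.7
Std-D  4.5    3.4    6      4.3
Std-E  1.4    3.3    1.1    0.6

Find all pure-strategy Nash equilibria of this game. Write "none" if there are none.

(Std-B, Std-D); (Std-C, Std-E); (Std-E, Std-C)

(Std-B, Std-B): VendorX can switch to Std-D (3.1 → 4.4). Not NE.
(Std-B, Std-C): VendorX can switch to Std-E (5.2 → 5.3). Not NE.
(Std-B, Std-D): VendorX gets 5.4, best alternative 4.8; VendorY gets 5.8, best alternative 3.7. No profitable deviation — NE.
(Std-B, Std-E): VendorX can switch to Std-C (4.6 → 5.4). Not NE.
(Std-C, Std-B): VendorX can switch to Std-B (2.1 → 3.1). Not NE.
(Std-C, Std-C): VendorX can switch to Std-B (2 → 5.2). Not NE.
(Std-C, Std-D): VendorX can switch to Std-B (2.5 → 5.4). Not NE.
(Std-C, Std-E): VendorX gets 5.4, best alternative 4.8; VendorY gets 3.7, best alternative 1.8. No profitable deviation — NE.
(Std-D, Std-B): VendorX can switch to Std-E (4.4 → 5.6). Not NE.
(Std-D, Std-C): VendorX can switch to Std-B (0.9 → 5.2). Not NE.
(Std-D, Std-D): VendorX can switch to Std-B (4.8 → 5.4). Not NE.
(Std-D, Std-E): VendorX can switch to Std-B (3.8 → 4.6). Not NE.
(Std-E, Std-B): VendorY can switch to Std-C (1.4 → 3.3). Not NE.
(Std-E, Std-C): VendorX gets 5.3, best alternative 5.2; VendorY gets 3.3, best alternative 1.4. No profitable deviation — NE.
(Std-E, Std-D): VendorX can switch to Std-B (4.1 → 5.4). Not NE.
(The remaining 1 profile has a profitable deviation by the same check.)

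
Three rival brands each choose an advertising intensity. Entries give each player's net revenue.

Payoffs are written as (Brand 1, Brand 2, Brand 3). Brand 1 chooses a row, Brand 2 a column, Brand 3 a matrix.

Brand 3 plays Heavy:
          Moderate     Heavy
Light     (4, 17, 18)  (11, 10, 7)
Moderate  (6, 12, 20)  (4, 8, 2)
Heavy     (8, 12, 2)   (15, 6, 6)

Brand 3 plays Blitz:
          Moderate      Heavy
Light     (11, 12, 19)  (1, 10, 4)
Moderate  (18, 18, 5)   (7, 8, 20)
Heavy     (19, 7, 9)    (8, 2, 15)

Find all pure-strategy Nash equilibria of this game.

(Heavy, Moderate, Blitz)

Brand 1 against (Moderate, Heavy): payoffs 4, 6, 8 → best response Heavy.
Brand 1 against (Moderate, Blitz): payoffs 11, 18, 19 → best response Heavy.
Brand 1 against (Heavy, Heavy): payoffs 11, 4, 15 → best response Heavy.
Brand 1 against (Heavy, Blitz): payoffs 1, 7, 8 → best response Heavy.
Brand 2 against (Light, Heavy): payoffs 17, 10 → best response Moderate.
Brand 2 against (Light, Blitz): payoffs 12, 10 → best response Moderate.
Brand 2 against (Moderate, Heavy): payoffs 12, 8 → best response Moderate.
Brand 2 against (Moderate, Blitz): payoffs 18, 8 → best response Moderate.
Brand 2 against (Heavy, Heavy): payoffs 12, 6 → best response Moderate.
Brand 2 against (Heavy, Blitz): payoffs 7, 2 → best response Moderate.
Brand 3 against (Light, Moderate): payoffs 18, 19 → best response Blitz.
Brand 3 against (Light, Heavy): payoffs 7, 4 → best response Heavy.
Brand 3 against (Moderate, Moderate): payoffs 20, 5 → best response Heavy.
Brand 3 against (Moderate, Heavy): payoffs 2, 20 → best response Blitz.
Brand 3 against (Heavy, Moderate): payoffs 2, 9 → best response Blitz.
Brand 3 against (Heavy, Heavy): payoffs 6, 15 → best response Blitz.
Mutual best responses: (Heavy, Moderate, Blitz).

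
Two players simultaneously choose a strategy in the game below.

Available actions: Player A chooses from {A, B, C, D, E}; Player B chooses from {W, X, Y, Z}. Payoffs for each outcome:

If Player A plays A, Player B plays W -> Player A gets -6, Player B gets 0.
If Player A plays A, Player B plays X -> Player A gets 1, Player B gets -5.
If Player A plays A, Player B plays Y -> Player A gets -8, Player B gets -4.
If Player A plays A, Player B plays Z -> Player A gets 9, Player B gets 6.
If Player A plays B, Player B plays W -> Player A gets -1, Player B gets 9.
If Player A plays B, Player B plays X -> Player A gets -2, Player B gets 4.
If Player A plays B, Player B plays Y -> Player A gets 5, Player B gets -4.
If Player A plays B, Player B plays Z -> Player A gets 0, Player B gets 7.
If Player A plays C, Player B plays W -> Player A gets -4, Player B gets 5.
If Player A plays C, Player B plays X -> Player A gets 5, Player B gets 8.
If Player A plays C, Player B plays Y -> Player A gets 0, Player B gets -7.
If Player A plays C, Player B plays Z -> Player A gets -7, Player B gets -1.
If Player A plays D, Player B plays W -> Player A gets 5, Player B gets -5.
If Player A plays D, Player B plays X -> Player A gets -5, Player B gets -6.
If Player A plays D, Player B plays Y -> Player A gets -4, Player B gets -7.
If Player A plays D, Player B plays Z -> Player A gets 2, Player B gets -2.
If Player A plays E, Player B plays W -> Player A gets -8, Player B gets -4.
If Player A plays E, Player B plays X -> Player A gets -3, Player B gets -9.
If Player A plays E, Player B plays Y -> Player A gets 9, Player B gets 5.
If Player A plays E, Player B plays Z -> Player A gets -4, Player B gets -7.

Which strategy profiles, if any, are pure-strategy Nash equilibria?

Player A against W: payoffs -6, -1, -4, 5, -8 → best response D.
Player A against X: payoffs 1, -2, 5, -5, -3 → best response C.
Player A against Y: payoffs -8, 5, 0, -4, 9 → best response E.
Player A against Z: payoffs 9, 0, -7, 2, -4 → best response A.
Player B against A: payoffs 0, -5, -4, 6 → best response Z.
Player B against B: payoffs 9, 4, -4, 7 → best response W.
Player B against C: payoffs 5, 8, -7, -1 → best response X.
Player B against D: payoffs -5, -6, -7, -2 → best response Z.
Player B against E: payoffs -4, -9, 5, -7 → best response Y.
Mutual best responses: (A, Z); (C, X); (E, Y).

The pure Nash equilibria are (A, Z); (C, X); (E, Y).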